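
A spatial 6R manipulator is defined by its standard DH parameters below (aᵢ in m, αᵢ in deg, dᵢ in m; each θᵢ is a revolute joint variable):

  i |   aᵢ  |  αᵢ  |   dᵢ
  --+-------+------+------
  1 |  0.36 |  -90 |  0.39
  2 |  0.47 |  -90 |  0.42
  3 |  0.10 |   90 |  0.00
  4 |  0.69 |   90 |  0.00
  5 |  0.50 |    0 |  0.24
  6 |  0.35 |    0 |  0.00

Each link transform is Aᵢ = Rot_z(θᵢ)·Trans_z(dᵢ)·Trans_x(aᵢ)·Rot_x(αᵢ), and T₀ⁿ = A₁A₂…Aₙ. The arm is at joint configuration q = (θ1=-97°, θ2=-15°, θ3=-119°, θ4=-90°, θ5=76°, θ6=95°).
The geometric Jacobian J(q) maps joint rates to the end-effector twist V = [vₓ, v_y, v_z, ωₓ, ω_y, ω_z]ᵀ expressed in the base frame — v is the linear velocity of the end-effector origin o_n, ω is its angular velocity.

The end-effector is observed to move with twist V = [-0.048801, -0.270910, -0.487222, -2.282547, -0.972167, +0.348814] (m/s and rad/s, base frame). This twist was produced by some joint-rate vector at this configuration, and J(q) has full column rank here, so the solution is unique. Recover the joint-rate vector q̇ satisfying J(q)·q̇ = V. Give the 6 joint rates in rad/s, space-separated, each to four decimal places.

-0.0350 -0.9320 -0.0490 -0.5480 0.7800 0.9130

o_n = [-0.0014, -0.3051, 0.8564]
J₁: ẑ×o_n = [0.3051, -0.0014, 0.0000], ω = ẑ
J2: z=[0.9925, -0.1219, 0.0000] o=[-0.0439, -0.3573, 0.3900] → [-0.0568, -0.4629, 0.0570, 0.9925, -0.1219, 0.0000]
J3: z=[-0.0315, -0.2569, -0.9659] o=[0.3177, -0.8591, 0.5116] → [0.4465, 0.3191, -0.0994, -0.0315, -0.2569, -0.9659]
J4: z=[-0.3782, 0.8976, -0.2264] o=[0.4102, -0.8233, 0.4991] → [0.4380, 0.2283, 0.1734, -0.3782, 0.8976, -0.2264]
J5: z=[-0.9252, -0.3582, 0.1255] o=[0.4320, -0.6460, 1.1656] → [0.0680, -0.3404, -0.4706, -0.9252, -0.3582, 0.1255]
J6: z=[-0.9252, -0.3582, 0.1255] o=[0.0302, -0.2655, 1.2027] → [0.1290, -0.3244, 0.0254, -0.9252, -0.3582, 0.1255]
q̇ = J⁺·V = [-0.0350, -0.9320, -0.0490, -0.5480, 0.7800, 0.9130]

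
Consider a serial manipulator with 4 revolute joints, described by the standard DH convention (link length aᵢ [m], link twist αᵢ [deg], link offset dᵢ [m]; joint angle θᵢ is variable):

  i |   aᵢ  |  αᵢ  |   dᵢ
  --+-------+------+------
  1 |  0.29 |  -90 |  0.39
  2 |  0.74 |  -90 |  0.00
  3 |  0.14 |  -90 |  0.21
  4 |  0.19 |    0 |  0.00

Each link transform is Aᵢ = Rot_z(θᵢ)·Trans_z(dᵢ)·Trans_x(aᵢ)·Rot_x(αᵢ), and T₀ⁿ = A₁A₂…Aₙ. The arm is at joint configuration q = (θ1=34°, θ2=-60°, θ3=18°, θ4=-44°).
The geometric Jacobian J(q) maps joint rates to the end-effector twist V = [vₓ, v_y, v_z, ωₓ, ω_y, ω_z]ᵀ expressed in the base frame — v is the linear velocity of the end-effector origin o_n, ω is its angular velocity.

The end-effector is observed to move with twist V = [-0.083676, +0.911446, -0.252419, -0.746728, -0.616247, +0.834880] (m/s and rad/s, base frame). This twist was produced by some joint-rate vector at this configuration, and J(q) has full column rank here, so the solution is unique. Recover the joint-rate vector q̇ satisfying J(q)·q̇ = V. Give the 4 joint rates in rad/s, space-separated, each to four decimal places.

0.5240 0.5610 -0.9900 0.6880

o_n = [0.9496, 0.5374, 1.0877]
J₁: ẑ×o_n = [-0.5374, 0.9496, 0.0000], ω = ẑ
J2: z=[-0.5592, 0.8290, 0.0000] o=[0.2404, 0.1622, 0.3900] → [0.5785, 0.3902, -0.7977, -0.5592, 0.8290, 0.0000]
J3: z=[0.7180, 0.4843, -0.5000] o=[0.5472, 0.3691, 1.0309] → [0.1117, -0.2421, -0.0740, 0.7180, 0.4843, -0.5000]
J4: z=[0.4037, -0.8749, -0.2676] o=[0.7773, 0.4721, 1.0412] → [-0.0233, -0.0649, 0.1770, 0.4037, -0.8749, -0.2676]
q̇ = J⁺·V = [0.5240, 0.5610, -0.9900, 0.6880]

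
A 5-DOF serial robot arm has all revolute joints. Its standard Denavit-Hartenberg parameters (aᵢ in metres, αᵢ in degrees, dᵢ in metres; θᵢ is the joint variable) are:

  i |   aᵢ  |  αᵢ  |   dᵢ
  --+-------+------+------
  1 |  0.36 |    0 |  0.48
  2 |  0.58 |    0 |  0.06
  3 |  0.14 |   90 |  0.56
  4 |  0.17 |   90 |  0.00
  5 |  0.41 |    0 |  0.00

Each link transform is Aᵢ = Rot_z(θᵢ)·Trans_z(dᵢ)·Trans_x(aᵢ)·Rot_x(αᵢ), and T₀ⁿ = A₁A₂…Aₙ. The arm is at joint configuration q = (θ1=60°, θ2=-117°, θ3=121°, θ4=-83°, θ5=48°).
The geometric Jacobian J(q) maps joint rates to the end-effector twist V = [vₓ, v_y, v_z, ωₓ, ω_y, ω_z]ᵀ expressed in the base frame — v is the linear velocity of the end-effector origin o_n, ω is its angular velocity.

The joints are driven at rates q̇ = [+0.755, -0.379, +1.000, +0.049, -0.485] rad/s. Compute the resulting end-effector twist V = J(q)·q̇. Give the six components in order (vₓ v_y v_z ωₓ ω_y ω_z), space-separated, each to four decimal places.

o_n = [0.8549, -0.1337, 0.6590]
J₁: ẑ×o_n = [0.1337, 0.8549, -0.0000], ω = ẑ
J2: z=[0.0000, 0.0000, 1.0000] o=[0.1800, 0.3118, 0.4800] → [0.4455, 0.6749, -0.0000, 0.0000, 0.0000, 1.0000]
J3: z=[0.0000, 0.0000, 1.0000] o=[0.4959, -0.1747, 0.5400] → [-0.0409, 0.3590, 0.0000, 0.0000, 0.0000, 1.0000]
J4: z=[0.8988, -0.4384, 0.0000] o=[0.5573, -0.0488, 1.1000] → [0.1933, 0.3964, 0.0542, 0.8988, -0.4384, 0.0000]
J5: z=[-0.4351, -0.8921, -0.1219] o=[0.5663, -0.0302, 0.9313] → [0.2303, -0.1536, 0.3024, -0.4351, -0.8921, -0.1219]
V = J·q̇ = [-0.2110, 0.8425, -0.1440, 0.2551, 0.4112, 1.4351]

-0.2110 0.8425 -0.1440 0.2551 0.4112 1.4351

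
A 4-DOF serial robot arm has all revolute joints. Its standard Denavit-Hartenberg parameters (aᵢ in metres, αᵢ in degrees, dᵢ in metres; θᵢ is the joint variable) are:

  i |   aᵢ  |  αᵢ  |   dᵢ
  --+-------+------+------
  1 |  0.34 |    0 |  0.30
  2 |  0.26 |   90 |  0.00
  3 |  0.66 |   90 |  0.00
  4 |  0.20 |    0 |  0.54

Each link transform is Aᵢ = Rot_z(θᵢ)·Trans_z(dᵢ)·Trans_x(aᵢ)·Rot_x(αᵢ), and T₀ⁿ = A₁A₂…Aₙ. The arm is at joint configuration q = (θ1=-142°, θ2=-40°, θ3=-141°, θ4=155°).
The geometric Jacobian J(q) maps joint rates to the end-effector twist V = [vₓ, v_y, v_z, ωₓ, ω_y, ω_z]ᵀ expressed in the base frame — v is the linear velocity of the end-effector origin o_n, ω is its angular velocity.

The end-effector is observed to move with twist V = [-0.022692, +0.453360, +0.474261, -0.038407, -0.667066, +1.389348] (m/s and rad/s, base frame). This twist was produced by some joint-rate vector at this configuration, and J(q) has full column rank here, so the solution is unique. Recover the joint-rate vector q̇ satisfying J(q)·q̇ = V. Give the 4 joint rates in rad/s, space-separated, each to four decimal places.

o_n = [0.1866, -0.1406, 0.4184]
J₁: ẑ×o_n = [0.1406, 0.1866, -0.0000], ω = ẑ
J2: z=[0.0000, 0.0000, 1.0000] o=[-0.2679, -0.2093, 0.3000] → [-0.0687, 0.4546, 0.0000, 0.0000, 0.0000, 1.0000]
J3: z=[0.0349, 0.9994, 0.0000] o=[-0.5278, -0.2003, 0.3000] → [0.1183, -0.0041, -0.7119, 0.0349, 0.9994, 0.0000]
J4: z=[0.6289, -0.0220, 0.7771] o=[-0.0152, -0.2182, -0.1154] → [-0.0720, -0.1789, 0.0532, 0.6289, -0.0220, 0.7771]
q̇ = J⁺·V = [0.7230, 0.6850, -0.6680, -0.0240]

0.7230 0.6850 -0.6680 -0.0240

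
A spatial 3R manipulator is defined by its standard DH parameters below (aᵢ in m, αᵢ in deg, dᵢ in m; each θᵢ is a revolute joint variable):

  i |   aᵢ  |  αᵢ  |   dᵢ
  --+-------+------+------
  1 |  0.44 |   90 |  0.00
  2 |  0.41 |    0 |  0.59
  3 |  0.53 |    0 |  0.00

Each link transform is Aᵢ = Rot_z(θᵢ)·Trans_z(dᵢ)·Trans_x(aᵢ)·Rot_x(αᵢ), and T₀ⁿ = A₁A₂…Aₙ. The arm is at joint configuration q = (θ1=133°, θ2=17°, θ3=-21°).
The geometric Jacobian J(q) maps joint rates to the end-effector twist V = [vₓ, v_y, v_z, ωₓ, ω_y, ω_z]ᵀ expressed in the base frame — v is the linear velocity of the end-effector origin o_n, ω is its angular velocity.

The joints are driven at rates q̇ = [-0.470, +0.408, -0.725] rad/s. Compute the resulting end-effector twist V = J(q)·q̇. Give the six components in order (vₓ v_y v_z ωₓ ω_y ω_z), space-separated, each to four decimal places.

0.6982 0.1890 -0.0076 -0.2318 -0.2162 -0.4700

o_n = [-0.4966, 1.3976, 0.0829]
J₁: ẑ×o_n = [-1.3976, -0.4966, 0.0000], ω = ẑ
J2: z=[0.7314, 0.6820, 0.0000] o=[-0.3001, 0.3218, 0.0000] → [0.0565, -0.0606, 0.9208, 0.7314, 0.6820, 0.0000]
J3: z=[0.7314, 0.6820, 0.0000] o=[-0.1360, 1.0109, 0.1199] → [-0.0252, 0.0270, 0.5287, 0.7314, 0.6820, 0.0000]
V = J·q̇ = [0.6982, 0.1890, -0.0076, -0.2318, -0.2162, -0.4700]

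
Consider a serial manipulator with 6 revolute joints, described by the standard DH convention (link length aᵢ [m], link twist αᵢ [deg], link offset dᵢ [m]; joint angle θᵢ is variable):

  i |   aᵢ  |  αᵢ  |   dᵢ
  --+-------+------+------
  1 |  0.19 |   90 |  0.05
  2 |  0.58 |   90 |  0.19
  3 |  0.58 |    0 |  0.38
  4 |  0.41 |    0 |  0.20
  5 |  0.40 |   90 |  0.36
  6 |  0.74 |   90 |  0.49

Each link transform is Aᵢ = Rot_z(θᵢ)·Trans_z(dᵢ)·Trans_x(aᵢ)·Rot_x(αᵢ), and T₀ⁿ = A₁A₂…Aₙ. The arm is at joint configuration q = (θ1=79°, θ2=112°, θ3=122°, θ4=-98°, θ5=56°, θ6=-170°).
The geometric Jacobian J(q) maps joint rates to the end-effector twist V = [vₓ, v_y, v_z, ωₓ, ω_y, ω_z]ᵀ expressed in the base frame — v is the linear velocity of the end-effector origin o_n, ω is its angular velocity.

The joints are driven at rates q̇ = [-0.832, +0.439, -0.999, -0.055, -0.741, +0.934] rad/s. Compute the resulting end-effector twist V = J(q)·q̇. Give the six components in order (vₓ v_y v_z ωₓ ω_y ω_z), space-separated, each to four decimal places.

o_n = [0.5348, 0.4467, 1.3486]
J₁: ẑ×o_n = [-0.4467, 0.5348, 0.0000], ω = ẑ
J2: z=[0.9816, -0.1908, 0.0000] o=[0.0363, 0.1865, 0.0500] → [-0.2478, -1.2747, 0.3506, 0.9816, -0.1908, 0.0000]
J3: z=[0.1769, 0.9101, 0.3746] o=[0.1813, -0.0630, 0.5878] → [0.5015, -0.0022, -0.2316, 0.1769, 0.9101, 0.3746]
J4: z=[0.1769, 0.9101, 0.3746] o=[0.7533, 0.3020, 0.4451] → [0.7680, -0.2417, 0.2245, 0.1769, 0.9101, 0.3746]
J5: z=[0.1769, 0.9101, 0.3746] o=[0.9256, 0.3145, 0.8673] → [0.3884, -0.2315, 0.3791, 0.1769, 0.9101, 0.3746]
J6: z=[-0.2409, -0.3290, 0.9131] o=[1.3711, 0.5414, 1.0666] → [-0.0063, -0.6956, -0.2523, -0.2409, -0.3290, 0.9131]
V = J·q̇ = [-0.5740, -1.4673, -0.1436, -0.1116, -2.0248, -0.6516]

-0.5740 -1.4673 -0.1436 -0.1116 -2.0248 -0.6516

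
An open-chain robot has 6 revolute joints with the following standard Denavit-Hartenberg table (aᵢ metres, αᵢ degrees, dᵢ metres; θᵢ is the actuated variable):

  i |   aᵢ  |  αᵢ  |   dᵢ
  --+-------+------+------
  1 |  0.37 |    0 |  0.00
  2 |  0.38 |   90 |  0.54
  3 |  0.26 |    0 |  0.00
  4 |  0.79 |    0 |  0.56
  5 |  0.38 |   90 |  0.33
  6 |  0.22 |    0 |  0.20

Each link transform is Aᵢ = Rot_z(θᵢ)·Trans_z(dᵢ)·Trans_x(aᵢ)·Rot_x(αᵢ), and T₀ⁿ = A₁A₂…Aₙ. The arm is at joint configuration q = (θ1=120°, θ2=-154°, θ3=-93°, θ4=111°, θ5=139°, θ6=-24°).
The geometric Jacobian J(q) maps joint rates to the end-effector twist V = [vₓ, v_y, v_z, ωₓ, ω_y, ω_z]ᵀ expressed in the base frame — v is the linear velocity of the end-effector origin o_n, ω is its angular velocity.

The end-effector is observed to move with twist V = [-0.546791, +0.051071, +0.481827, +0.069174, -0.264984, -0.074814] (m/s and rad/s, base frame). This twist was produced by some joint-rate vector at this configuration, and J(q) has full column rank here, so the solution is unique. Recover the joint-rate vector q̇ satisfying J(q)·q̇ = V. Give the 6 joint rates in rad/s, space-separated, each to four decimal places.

-0.6370 0.0780 0.6170 0.1210 -0.5570 0.5260

o_n = [-0.0846, -0.7129, 0.9356]
J₁: ẑ×o_n = [0.7129, -0.0846, 0.0000], ω = ẑ
J2: z=[0.0000, 0.0000, 1.0000] o=[-0.1850, 0.3204, 0.0000] → [1.0333, 0.1004, -0.0000, 0.0000, 0.0000, 1.0000]
J3: z=[-0.5592, -0.8290, 0.0000] o=[0.1300, 0.1079, 0.5400] → [-0.3280, 0.2212, 0.2811, -0.5592, -0.8290, 0.0000]
J4: z=[-0.5592, -0.8290, 0.0000] o=[0.1188, 0.1155, 0.2804] → [-0.5432, 0.3664, 0.2947, -0.5592, -0.8290, 0.0000]
J5: z=[-0.5592, -0.8290, 0.0000] o=[0.4285, -0.7689, 0.5245] → [-0.3408, 0.2299, -0.4566, -0.5592, -0.8290, 0.0000]
J6: z=[0.3239, -0.2185, 0.9205] o=[-0.0460, -0.8468, 0.6730] → [-0.1807, -0.1206, 0.0350, 0.3239, -0.2185, 0.9205]
q̇ = J⁺·V = [-0.6370, 0.0780, 0.6170, 0.1210, -0.5570, 0.5260]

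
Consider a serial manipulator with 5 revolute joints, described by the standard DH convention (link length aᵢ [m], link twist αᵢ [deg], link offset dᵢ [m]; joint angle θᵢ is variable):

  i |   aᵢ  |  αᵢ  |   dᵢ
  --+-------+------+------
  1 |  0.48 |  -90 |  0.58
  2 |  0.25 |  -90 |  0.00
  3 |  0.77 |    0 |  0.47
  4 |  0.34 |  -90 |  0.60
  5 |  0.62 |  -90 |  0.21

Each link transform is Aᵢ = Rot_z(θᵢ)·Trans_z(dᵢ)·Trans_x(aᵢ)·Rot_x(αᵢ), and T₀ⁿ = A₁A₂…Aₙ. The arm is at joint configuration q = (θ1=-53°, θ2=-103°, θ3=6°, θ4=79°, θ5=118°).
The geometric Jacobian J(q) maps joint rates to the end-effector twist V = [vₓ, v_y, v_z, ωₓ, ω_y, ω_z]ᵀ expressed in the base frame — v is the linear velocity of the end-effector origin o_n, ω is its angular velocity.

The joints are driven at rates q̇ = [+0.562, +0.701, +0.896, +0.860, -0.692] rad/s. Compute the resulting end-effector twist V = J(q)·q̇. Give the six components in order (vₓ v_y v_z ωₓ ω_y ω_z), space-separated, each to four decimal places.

0.1361 -0.5964 -0.4272 1.5444 -0.7844 1.6287

o_n = [0.3677, -0.7331, 1.4876]
J₁: ẑ×o_n = [0.7331, 0.3677, -0.0000], ω = ẑ
J2: z=[0.7986, 0.6018, 0.0000] o=[0.2889, -0.3833, 0.5800] → [0.5462, -0.7249, -0.3268, 0.7986, 0.6018, 0.0000]
J3: z=[0.5864, -0.7782, 0.2250] o=[0.2550, -0.3384, 0.8236] → [-0.4279, -0.3640, -0.1437, 0.5864, -0.7782, 0.2250]
J4: z=[0.5864, -0.7782, 0.2250] o=[0.3627, -0.6150, 1.6755] → [0.1727, 0.1113, -0.0653, 0.5864, -0.7782, 0.2250]
J5: z=[0.0653, -0.2314, -0.9707] o=[0.4400, -1.2804, 1.8393] → [0.6127, 0.0931, 0.0190, 0.0653, -0.2314, -0.9707]
V = J·q̇ = [0.1361, -0.5964, -0.4272, 1.5444, -0.7844, 1.6287]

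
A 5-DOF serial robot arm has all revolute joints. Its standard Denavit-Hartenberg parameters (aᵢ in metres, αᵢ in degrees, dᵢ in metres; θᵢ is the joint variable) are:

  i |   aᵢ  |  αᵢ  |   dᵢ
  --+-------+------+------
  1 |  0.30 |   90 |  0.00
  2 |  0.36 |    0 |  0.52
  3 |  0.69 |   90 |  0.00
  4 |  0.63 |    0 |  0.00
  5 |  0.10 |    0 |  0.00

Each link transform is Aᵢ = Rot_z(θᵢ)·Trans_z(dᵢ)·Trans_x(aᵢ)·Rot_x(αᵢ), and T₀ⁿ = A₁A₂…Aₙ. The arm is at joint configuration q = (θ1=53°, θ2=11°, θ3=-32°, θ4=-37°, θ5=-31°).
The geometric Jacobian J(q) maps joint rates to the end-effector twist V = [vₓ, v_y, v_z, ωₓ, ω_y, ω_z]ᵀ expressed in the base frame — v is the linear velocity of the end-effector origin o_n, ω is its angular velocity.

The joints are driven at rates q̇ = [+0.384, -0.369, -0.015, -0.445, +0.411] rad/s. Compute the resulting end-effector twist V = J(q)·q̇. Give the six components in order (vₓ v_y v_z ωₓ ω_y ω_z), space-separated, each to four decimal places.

-0.9046 0.3236 -0.5100 -0.2993 0.2408 0.4157

o_n = [1.1231, 1.4104, -0.3723]
J₁: ẑ×o_n = [-1.4104, 1.1231, 0.0000], ω = ẑ
J2: z=[0.7986, -0.6018, 0.0000] o=[0.1805, 0.2396, 0.0000] → [0.2241, 0.2973, 1.5023, 0.7986, -0.6018, 0.0000]
J3: z=[0.7986, -0.6018, 0.0000] o=[0.8085, 0.2089, 0.0687] → [0.2654, 0.3522, 1.1489, 0.7986, -0.6018, 0.0000]
J4: z=[-0.2157, -0.2862, -0.9336] o=[1.1962, 0.7233, -0.1786] → [0.6969, 0.0265, -0.1691, -0.2157, -0.2862, -0.9336]
J5: z=[-0.2157, -0.2862, -0.9336] o=[1.1761, 1.3266, -0.3589] → [0.0820, 0.0466, -0.0332, -0.2157, -0.2862, -0.9336]
V = J·q̇ = [-0.9046, 0.3236, -0.5100, -0.2993, 0.2408, 0.4157]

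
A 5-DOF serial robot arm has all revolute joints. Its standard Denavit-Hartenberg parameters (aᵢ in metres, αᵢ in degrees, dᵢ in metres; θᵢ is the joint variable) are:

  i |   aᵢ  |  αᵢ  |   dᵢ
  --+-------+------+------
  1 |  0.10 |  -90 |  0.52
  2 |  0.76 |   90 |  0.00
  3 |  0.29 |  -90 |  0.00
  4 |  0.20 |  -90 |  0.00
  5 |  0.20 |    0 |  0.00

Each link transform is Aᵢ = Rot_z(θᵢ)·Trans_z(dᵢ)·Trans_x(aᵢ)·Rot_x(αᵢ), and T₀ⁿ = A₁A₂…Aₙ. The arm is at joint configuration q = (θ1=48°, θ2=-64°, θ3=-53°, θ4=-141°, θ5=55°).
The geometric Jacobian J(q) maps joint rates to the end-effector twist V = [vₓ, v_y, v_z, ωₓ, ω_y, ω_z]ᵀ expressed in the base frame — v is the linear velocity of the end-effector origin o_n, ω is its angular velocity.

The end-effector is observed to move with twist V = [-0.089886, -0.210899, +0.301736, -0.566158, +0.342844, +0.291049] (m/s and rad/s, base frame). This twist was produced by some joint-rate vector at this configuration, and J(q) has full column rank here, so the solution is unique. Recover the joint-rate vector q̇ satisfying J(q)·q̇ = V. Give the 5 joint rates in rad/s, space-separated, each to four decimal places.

o_n = [0.2406, 0.0656, 1.1969]
J₁: ẑ×o_n = [-0.0656, 0.2406, 0.0000], ω = ẑ
J2: z=[-0.7431, 0.6691, 0.0000] o=[0.0669, 0.0743, 0.5200] → [0.4529, 0.5030, -0.1098, -0.7431, 0.6691, 0.0000]
J3: z=[-0.6014, -0.6679, 0.4384] o=[0.2898, 0.3219, 1.2031] → [0.1165, -0.0253, 0.1212, -0.6014, -0.6679, 0.4384]
J4: z=[-0.2130, 0.6629, 0.7178] o=[0.5132, 0.2238, 1.3599] → [0.0054, -0.2304, 0.2143, -0.2130, 0.6629, 0.7178]
J5: z=[0.0172, -0.7320, 0.6811] o=[0.3178, 0.1923, 1.3310] → [0.1845, -0.0503, -0.0587, 0.0172, -0.7320, 0.6811]
q̇ = J⁺·V = [-0.0460, -0.1250, 0.8390, 0.6650, -0.7460]

-0.0460 -0.1250 0.8390 0.6650 -0.7460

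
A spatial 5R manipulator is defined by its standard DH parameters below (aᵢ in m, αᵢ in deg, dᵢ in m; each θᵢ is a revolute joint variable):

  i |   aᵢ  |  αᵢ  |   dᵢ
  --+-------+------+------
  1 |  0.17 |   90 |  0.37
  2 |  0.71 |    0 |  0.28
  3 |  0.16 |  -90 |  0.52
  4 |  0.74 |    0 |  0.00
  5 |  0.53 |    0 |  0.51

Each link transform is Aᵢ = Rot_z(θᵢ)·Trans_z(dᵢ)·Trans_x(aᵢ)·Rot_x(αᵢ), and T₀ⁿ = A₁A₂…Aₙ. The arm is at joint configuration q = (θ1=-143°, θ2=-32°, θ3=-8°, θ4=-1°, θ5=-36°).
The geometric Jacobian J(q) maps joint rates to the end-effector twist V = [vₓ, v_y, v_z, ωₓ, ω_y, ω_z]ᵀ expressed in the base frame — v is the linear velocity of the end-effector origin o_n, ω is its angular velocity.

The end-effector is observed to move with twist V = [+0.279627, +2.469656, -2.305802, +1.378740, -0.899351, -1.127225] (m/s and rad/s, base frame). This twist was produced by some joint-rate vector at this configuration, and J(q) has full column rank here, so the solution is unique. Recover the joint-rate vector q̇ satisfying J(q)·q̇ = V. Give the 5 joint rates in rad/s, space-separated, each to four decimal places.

o_n = [-2.3691, -0.3680, -0.4661]
J₁: ẑ×o_n = [0.3680, -2.3691, 0.0000], ω = ẑ
J2: z=[-0.6018, 0.7986, 0.0000] o=[-0.1358, -0.1023, 0.3700] → [-0.6677, -0.5032, 1.9435, -0.6018, 0.7986, 0.0000]
J3: z=[-0.6018, 0.7986, 0.0000] o=[-0.7851, -0.2411, -0.0062] → [-0.3672, -0.2767, 1.3414, -0.6018, 0.7986, 0.0000]
J4: z=[-0.5134, -0.3868, 0.7660] o=[-1.1960, 0.1005, -0.1091] → [0.4970, -1.0819, -0.2133, -0.5134, -0.3868, 0.7660]
J5: z=[-0.5134, -0.3868, 0.7660] o=[-1.6564, -0.2303, -0.5847] → [0.0596, -0.4851, -0.2050, -0.5134, -0.3868, 0.7660]
q̇ = J⁺·V = [-0.4600, -0.6860, -0.8620, -0.6260, -0.2450]

-0.4600 -0.6860 -0.8620 -0.6260 -0.2450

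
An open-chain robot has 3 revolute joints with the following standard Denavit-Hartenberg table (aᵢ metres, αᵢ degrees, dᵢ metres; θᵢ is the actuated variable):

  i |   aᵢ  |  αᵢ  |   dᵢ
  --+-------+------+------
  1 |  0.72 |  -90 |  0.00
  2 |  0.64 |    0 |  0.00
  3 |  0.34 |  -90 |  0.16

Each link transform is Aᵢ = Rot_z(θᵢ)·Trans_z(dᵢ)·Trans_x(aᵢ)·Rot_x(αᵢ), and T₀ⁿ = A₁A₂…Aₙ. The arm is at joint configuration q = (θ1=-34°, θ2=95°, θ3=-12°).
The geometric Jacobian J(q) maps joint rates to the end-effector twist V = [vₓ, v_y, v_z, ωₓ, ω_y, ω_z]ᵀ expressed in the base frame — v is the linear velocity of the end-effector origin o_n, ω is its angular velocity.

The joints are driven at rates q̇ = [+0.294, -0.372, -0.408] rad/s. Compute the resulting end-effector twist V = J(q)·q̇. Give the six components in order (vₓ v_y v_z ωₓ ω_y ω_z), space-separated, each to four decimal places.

o_n = [0.6745, -0.2620, -0.9750]
J₁: ẑ×o_n = [0.2620, 0.6745, -0.0000], ω = ẑ
J2: z=[0.5592, 0.8290, 0.0000] o=[0.5969, -0.4026, 0.0000] → [-0.8083, 0.5452, 0.0143, 0.5592, 0.8290, 0.0000]
J3: z=[0.5592, 0.8290, 0.0000] o=[0.5507, -0.3714, -0.6376] → [-0.2798, 0.1887, -0.0414, 0.5592, 0.8290, 0.0000]
V = J·q̇ = [0.4919, -0.0815, 0.0116, -0.4362, -0.6466, 0.2940]

0.4919 -0.0815 0.0116 -0.4362 -0.6466 0.2940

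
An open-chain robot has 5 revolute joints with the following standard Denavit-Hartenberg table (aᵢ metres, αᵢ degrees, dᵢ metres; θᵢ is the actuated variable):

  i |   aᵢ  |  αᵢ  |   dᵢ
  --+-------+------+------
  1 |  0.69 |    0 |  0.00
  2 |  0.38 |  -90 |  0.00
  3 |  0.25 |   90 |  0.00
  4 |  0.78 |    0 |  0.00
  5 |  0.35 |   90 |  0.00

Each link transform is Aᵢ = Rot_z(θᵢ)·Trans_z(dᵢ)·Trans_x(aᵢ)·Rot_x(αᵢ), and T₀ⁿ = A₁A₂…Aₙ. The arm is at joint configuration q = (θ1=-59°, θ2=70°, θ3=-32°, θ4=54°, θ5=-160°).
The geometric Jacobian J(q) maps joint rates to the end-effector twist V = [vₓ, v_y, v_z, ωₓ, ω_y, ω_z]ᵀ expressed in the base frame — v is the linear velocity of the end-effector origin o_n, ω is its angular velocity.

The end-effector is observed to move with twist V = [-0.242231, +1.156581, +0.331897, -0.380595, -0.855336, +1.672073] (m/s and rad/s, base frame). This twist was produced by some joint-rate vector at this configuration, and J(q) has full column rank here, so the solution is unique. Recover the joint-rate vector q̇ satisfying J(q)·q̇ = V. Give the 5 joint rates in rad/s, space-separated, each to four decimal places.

o_n = [1.1817, -0.1307, 0.3243]
J₁: ẑ×o_n = [0.1307, 1.1817, -0.0000], ω = ẑ
J2: z=[0.0000, 0.0000, 1.0000] o=[0.3554, -0.5914, 0.0000] → [-0.4607, 0.8263, 0.0000, 0.0000, 0.0000, 1.0000]
J3: z=[-0.1908, 0.9816, 0.0000] o=[0.7284, -0.5189, 0.0000] → [0.3184, 0.0619, -0.5190, -0.1908, 0.9816, 0.0000]
J4: z=[-0.5202, -0.1011, 0.8480] o=[0.9365, -0.4785, 0.1325] → [-0.3143, 0.3077, -0.1561, -0.5202, -0.1011, 0.8480]
J5: z=[-0.5202, -0.1011, 0.8480] o=[1.1978, 0.2151, 0.3754] → [0.2985, -0.0403, 0.1783, -0.5202, -0.1011, 0.8480]
q̇ = J⁺·V = [0.8900, -0.0770, -0.7670, 0.7380, 0.2750]

0.8900 -0.0770 -0.7670 0.7380 0.2750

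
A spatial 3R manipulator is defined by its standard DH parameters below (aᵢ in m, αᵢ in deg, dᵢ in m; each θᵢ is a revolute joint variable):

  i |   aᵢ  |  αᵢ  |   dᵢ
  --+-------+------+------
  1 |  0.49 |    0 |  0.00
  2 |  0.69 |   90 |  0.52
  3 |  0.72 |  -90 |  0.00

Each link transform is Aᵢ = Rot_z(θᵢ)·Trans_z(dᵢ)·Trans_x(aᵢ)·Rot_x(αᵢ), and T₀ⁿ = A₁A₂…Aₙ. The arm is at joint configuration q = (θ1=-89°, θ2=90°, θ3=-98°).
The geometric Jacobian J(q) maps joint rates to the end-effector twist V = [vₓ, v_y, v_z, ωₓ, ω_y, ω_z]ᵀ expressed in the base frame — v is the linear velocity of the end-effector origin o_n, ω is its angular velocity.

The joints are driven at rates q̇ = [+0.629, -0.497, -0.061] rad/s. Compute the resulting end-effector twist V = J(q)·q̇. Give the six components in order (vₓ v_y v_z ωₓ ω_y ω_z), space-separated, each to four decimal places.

o_n = [0.5983, -0.4796, -0.1930]
J₁: ẑ×o_n = [0.4796, 0.5983, -0.0000], ω = ẑ
J2: z=[0.0000, 0.0000, 1.0000] o=[0.0086, -0.4899, 0.0000] → [-0.0103, 0.5897, 0.0000, 0.0000, 0.0000, 1.0000]
J3: z=[0.0175, -0.9998, 0.0000] o=[0.6984, -0.4779, 0.5200] → [0.7129, 0.0124, -0.1002, 0.0175, -0.9998, 0.0000]
V = J·q̇ = [0.2633, 0.0825, 0.0061, -0.0011, 0.0610, 0.1320]

0.2633 0.0825 0.0061 -0.0011 0.0610 0.1320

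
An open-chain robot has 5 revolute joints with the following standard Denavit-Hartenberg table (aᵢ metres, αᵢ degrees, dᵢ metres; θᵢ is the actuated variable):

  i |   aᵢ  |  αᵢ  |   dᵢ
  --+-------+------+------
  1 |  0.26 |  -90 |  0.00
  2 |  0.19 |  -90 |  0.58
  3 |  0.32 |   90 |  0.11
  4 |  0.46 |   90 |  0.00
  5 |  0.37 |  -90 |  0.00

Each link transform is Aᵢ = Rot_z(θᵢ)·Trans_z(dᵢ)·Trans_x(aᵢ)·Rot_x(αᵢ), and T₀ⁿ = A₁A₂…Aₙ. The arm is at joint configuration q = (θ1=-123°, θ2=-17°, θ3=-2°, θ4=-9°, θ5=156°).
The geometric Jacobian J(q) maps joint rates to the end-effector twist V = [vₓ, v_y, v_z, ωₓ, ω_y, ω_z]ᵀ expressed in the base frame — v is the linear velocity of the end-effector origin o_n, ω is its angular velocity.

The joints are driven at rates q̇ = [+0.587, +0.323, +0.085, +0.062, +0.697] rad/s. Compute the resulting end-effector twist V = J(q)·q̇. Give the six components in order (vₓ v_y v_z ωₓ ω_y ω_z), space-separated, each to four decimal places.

0.4633 0.2672 -0.2479 0.4736 0.0295 1.1316

o_n = [0.1439, -1.1478, 0.0958]
J₁: ẑ×o_n = [1.1478, 0.1439, -0.0000], ω = ẑ
J2: z=[0.8387, -0.5446, 0.0000] o=[-0.1416, -0.2181, 0.0000] → [-0.0522, -0.0803, -0.6242, 0.8387, -0.5446, 0.0000]
J3: z=[-0.1592, -0.2452, -0.9563] o=[0.2459, -0.6863, 0.0556] → [-0.4511, 0.1039, 0.0485, -0.1592, -0.2452, -0.9563]
J4: z=[0.8563, -0.5163, -0.0102] o=[0.0711, -0.9759, 0.0439] → [-0.0286, -0.0452, -0.1096, 0.8563, -0.5163, -0.0102]
J5: z=[0.2341, 0.3705, 0.8988] o=[-0.1406, -1.3310, 0.2454] → [-0.2202, 0.2907, -0.0625, 0.2341, 0.3705, 0.8988]
V = J·q̇ = [0.4633, 0.2672, -0.2479, 0.4736, 0.0295, 1.1316]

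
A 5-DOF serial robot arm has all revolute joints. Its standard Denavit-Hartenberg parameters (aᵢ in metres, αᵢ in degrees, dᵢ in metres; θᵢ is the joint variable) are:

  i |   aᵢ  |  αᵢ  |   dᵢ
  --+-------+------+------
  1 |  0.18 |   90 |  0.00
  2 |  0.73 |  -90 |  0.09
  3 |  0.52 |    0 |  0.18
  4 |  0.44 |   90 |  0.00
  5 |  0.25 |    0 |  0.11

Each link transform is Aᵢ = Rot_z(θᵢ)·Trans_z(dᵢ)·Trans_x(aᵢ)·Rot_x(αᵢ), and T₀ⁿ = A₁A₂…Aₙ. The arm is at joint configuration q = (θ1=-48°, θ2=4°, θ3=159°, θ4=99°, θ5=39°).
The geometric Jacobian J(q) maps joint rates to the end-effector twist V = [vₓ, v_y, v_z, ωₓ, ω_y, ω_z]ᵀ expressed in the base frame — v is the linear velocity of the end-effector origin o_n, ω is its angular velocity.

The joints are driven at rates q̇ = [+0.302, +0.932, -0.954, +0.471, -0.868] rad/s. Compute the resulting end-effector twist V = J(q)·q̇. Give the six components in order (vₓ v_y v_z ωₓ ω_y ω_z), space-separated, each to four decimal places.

o_n = [-0.2644, -0.4554, 0.3369]
J₁: ẑ×o_n = [0.4554, -0.2644, 0.0000], ω = ẑ
J2: z=[-0.7431, -0.6691, 0.0000] o=[0.1204, -0.1338, 0.0000] → [-0.2254, 0.2503, -0.0185, -0.7431, -0.6691, 0.0000]
J3: z=[-0.0467, 0.0518, 0.9976] o=[0.5408, -0.7352, 0.0509] → [-0.2643, -0.7899, 0.0287, -0.0467, 0.0518, 0.9976]
J4: z=[-0.0467, 0.0518, 0.9976] o=[0.3469, -0.2412, 0.1966] → [0.2209, -0.6032, 0.0417, -0.0467, 0.0518, 0.9976]
J5: z=[-0.4984, 0.8643, -0.0682] o=[-0.0340, -0.4614, 0.1902] → [0.1271, 0.0888, 0.1961, -0.4984, 0.8643, -0.0682]
V = J·q̇ = [0.1732, 0.5459, -0.1952, -0.2375, -1.3988, -0.1206]

0.1732 0.5459 -0.1952 -0.2375 -1.3988 -0.1206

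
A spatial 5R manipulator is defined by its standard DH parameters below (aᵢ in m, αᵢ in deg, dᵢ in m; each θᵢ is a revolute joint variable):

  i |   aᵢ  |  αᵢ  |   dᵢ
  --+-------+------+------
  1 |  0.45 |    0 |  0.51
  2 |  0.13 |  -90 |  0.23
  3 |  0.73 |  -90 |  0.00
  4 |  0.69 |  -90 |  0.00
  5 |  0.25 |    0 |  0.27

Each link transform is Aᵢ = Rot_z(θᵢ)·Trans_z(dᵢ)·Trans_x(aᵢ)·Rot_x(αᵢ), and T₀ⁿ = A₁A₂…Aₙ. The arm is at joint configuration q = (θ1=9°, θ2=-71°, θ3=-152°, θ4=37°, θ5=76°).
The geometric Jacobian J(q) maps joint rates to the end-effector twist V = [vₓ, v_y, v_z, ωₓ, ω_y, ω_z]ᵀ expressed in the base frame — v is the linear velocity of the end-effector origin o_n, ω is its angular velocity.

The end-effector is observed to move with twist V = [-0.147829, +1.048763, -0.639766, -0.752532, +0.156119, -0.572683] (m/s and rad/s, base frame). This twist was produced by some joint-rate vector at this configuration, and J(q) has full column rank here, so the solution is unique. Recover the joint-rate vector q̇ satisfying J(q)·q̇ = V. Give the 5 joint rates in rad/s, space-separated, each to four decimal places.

0.6140 -0.5950 -0.7980 -0.7530 -0.2590

o_n = [-0.6208, 0.6526, 1.0736]
J₁: ẑ×o_n = [-0.6526, -0.6208, 0.0000], ω = ẑ
J2: z=[0.0000, 0.0000, 1.0000] o=[0.4445, 0.0704, 0.5100] → [-0.5822, -1.0653, 0.0000, 0.0000, 0.0000, 1.0000]
J3: z=[0.8829, 0.4695, 0.0000] o=[0.5055, -0.0444, 0.7400] → [0.1566, -0.2946, 1.1442, 0.8829, 0.4695, 0.0000]
J4: z=[0.2204, -0.4145, 0.8829] o=[0.2029, 0.5247, 1.0827] → [-0.1091, -0.7253, -0.3133, 0.2204, -0.4145, 0.8829]
J5: z=[-0.4557, -0.8441, -0.2825] o=[-0.3922, 0.7594, 1.3414] → [0.1959, -0.0574, -0.1444, -0.4557, -0.8441, -0.2825]
q̇ = J⁺·V = [0.6140, -0.5950, -0.7980, -0.7530, -0.2590]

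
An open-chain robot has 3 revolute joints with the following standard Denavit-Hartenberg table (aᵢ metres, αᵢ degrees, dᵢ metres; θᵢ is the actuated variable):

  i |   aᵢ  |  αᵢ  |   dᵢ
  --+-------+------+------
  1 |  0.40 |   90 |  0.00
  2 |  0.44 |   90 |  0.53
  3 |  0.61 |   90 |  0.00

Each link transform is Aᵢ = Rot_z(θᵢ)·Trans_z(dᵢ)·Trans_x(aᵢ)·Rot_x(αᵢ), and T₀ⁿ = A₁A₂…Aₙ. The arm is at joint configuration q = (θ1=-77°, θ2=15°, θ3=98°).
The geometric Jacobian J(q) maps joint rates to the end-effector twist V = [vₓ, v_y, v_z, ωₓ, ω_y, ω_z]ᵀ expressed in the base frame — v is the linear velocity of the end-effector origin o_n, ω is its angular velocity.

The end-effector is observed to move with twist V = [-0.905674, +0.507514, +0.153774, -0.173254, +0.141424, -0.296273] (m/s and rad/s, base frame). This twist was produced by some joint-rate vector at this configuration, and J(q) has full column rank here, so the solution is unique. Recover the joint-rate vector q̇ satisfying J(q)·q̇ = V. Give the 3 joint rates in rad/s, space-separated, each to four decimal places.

-0.9560 0.1370 -0.6830

o_n = [-0.9379, -0.9791, 0.0919]
J₁: ẑ×o_n = [0.9791, -0.9379, 0.0000], ω = ẑ
J2: z=[-0.9744, -0.2250, 0.0000] o=[0.0900, -0.3897, 0.0000] → [-0.0207, 0.0896, 0.3430, -0.9744, -0.2250, 0.0000]
J3: z=[0.0582, -0.2522, -0.9659] o=[-0.3308, -0.9231, 0.1139] → [-0.0485, 0.5876, -0.1563, 0.0582, -0.2522, -0.9659]
q̇ = J⁺·V = [-0.9560, 0.1370, -0.6830]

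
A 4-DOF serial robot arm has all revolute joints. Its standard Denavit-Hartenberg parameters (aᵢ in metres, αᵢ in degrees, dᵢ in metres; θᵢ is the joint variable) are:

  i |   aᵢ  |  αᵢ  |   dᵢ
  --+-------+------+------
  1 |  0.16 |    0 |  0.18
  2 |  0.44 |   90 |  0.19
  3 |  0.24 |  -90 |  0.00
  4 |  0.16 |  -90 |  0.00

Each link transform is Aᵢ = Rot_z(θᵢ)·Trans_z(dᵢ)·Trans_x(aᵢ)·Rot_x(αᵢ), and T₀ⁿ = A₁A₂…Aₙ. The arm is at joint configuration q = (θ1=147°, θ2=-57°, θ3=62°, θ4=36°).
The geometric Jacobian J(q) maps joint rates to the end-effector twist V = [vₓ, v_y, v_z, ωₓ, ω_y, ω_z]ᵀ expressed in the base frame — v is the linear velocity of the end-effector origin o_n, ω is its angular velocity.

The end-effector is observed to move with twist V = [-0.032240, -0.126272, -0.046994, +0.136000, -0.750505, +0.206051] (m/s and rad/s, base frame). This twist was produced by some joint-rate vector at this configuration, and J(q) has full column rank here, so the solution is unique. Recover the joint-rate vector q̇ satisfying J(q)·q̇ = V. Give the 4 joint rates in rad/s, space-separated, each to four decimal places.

0.4660 -0.6590 0.1360 0.8500

o_n = [-0.2282, 0.7006, 0.6962]
J₁: ẑ×o_n = [-0.7006, -0.2282, 0.0000], ω = ẑ
J2: z=[0.0000, 0.0000, 1.0000] o=[-0.1342, 0.0871, 0.1800] → [-0.6134, -0.0940, 0.0000, 0.0000, 0.0000, 1.0000]
J3: z=[1.0000, -0.0000, 0.0000] o=[-0.1342, 0.5271, 0.3700] → [-0.0000, -0.3262, 0.1734, 1.0000, -0.0000, 0.0000]
J4: z=[-0.0000, -0.8829, 0.4695] o=[-0.1342, 0.6398, 0.5819] → [-0.1294, -0.0442, -0.0830, -0.0000, -0.8829, 0.4695]
q̇ = J⁺·V = [0.4660, -0.6590, 0.1360, 0.8500]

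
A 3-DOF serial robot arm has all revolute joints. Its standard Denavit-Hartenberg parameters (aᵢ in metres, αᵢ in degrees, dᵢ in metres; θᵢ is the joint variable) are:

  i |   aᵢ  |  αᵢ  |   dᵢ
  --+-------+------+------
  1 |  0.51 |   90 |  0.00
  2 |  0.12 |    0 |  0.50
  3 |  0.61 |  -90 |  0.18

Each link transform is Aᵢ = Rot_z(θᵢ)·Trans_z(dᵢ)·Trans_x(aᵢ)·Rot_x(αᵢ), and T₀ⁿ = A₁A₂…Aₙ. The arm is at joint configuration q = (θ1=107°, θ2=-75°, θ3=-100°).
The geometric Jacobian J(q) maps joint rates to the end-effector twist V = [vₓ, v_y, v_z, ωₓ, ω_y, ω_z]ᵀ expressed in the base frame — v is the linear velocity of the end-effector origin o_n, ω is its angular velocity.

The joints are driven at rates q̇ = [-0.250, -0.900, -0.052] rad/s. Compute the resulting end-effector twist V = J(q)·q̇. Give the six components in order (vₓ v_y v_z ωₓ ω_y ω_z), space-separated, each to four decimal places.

o_n = [0.6698, 0.1351, -0.1691]
J₁: ẑ×o_n = [-0.1351, 0.6698, 0.0000], ω = ẑ
J2: z=[0.9563, 0.2924, 0.0000] o=[-0.1491, 0.4877, 0.0000] → [-0.0494, 0.1617, -0.5766, 0.9563, 0.2924, 0.0000]
J3: z=[0.9563, 0.2924, 0.0000] o=[0.3200, 0.6636, -0.1159] → [-0.0155, 0.0508, -0.6077, 0.9563, 0.2924, 0.0000]
V = J·q̇ = [0.0791, -0.3156, 0.5506, -0.9104, -0.2783, -0.2500]

0.0791 -0.3156 0.5506 -0.9104 -0.2783 -0.2500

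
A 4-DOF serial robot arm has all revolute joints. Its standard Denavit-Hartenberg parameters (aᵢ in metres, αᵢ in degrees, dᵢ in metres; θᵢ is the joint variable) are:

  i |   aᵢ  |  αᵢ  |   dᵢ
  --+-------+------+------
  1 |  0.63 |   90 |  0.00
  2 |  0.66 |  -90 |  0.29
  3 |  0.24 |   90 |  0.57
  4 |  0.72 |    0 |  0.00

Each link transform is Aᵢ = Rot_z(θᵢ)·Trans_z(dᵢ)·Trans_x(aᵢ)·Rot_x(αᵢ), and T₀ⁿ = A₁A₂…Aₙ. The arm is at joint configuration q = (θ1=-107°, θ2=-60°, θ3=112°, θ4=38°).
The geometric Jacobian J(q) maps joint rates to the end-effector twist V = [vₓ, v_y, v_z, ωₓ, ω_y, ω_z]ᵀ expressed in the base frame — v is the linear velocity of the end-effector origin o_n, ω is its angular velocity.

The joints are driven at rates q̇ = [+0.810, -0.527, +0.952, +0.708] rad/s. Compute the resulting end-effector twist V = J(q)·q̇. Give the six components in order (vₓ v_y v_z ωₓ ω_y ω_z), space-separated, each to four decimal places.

0.8161 -0.0223 0.1595 0.4206 -1.3339 0.7175

o_n = [-0.0545, -1.7467, 0.1970]
J₁: ẑ×o_n = [1.7467, -0.0545, 0.0000], ω = ẑ
J2: z=[-0.9563, 0.2924, 0.0000] o=[-0.1842, -0.6025, 0.0000] → [0.0576, 0.1884, 1.0563, -0.9563, 0.2924, 0.0000]
J3: z=[-0.2532, -0.8282, 0.5000] o=[-0.5580, -0.8333, -0.5716] → [-0.1798, 0.4464, 0.6483, -0.2532, -0.8282, 0.5000]
J4: z=[0.2227, -0.5529, -0.8030] o=[-0.4764, -1.3274, -0.2087] → [-0.5610, -0.4291, 0.1399, 0.2227, -0.5529, -0.8030]
V = J·q̇ = [0.8161, -0.0223, 0.1595, 0.4206, -1.3339, 0.7175]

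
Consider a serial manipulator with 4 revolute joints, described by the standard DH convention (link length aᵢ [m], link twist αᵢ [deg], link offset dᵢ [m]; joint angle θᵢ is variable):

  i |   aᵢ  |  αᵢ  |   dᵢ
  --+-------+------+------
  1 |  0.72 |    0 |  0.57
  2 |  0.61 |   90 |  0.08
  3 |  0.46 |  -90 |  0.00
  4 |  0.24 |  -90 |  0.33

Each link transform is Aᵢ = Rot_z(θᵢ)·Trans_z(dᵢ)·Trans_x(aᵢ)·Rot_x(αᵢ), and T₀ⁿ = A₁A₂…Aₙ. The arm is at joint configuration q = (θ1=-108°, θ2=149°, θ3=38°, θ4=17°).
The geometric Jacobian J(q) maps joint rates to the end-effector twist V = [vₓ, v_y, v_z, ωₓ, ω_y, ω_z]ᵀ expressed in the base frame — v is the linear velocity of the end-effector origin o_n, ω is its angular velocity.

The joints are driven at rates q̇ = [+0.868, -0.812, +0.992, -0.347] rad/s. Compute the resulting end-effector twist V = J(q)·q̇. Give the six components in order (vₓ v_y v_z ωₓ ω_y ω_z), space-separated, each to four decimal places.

0.1107 -0.6486 0.3524 0.8120 -0.6085 -0.2174

o_n = [0.4486, -0.0084, 1.3346]
J₁: ẑ×o_n = [0.0084, 0.4486, -0.0000], ω = ẑ
J2: z=[0.0000, 0.0000, 1.0000] o=[-0.2225, -0.6848, 0.5700] → [-0.6763, 0.6711, 0.0000, 0.0000, 0.0000, 1.0000]
J3: z=[0.6561, -0.7547, 0.0000] o=[0.2379, -0.2846, 0.6500] → [-0.5166, -0.4491, 0.3402, 0.6561, -0.7547, 0.0000]
J4: z=[-0.4646, -0.4039, 0.7880] o=[0.5115, -0.0468, 0.9332] → [-0.1923, 0.1369, -0.0432, -0.4646, -0.4039, 0.7880]
V = J·q̇ = [0.1107, -0.6486, 0.3524, 0.8120, -0.6085, -0.2174]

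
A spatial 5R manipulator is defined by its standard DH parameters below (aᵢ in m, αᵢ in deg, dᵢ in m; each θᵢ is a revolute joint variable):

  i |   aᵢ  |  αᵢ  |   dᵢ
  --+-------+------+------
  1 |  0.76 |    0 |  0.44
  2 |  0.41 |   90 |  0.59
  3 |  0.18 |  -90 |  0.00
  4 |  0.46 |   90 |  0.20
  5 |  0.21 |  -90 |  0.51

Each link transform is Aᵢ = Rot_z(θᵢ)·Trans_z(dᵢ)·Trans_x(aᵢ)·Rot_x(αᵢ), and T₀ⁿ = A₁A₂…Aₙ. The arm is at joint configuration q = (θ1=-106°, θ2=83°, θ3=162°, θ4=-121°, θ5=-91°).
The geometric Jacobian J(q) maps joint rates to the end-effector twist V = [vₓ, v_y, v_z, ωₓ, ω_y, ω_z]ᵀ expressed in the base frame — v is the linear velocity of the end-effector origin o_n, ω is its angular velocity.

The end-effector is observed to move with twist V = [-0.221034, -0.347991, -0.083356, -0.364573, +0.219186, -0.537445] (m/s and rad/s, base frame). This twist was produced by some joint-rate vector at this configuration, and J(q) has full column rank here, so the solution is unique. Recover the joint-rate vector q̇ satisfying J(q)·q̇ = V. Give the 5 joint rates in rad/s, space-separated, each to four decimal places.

o_n = [0.5514, -1.1931, 0.8874]
J₁: ẑ×o_n = [1.1931, 0.5514, -0.0000], ω = ẑ
J2: z=[0.0000, 0.0000, 1.0000] o=[-0.2095, -0.7306, 0.4400] → [0.4626, 0.7609, -0.0000, 0.0000, 0.0000, 1.0000]
J3: z=[-0.3907, -0.9205, 0.0000] o=[0.1679, -0.8908, 1.0300] → [0.1313, -0.0557, 0.4712, -0.3907, -0.9205, 0.0000]
J4: z=[-0.2845, 0.1207, -0.9511] o=[0.0103, -0.8239, 1.0856] → [-0.3751, -0.5710, 0.0397, -0.2845, 0.1207, -0.9511]
J5: z=[0.9517, 0.1556, -0.2649] o=[0.0068, -1.2507, 0.8222] → [0.0254, -0.2063, -0.0299, 0.9517, 0.1556, -0.2649]
q̇ = J⁺·V = [0.1100, -0.3080, -0.2370, 0.4530, -0.3450]

0.1100 -0.3080 -0.2370 0.4530 -0.3450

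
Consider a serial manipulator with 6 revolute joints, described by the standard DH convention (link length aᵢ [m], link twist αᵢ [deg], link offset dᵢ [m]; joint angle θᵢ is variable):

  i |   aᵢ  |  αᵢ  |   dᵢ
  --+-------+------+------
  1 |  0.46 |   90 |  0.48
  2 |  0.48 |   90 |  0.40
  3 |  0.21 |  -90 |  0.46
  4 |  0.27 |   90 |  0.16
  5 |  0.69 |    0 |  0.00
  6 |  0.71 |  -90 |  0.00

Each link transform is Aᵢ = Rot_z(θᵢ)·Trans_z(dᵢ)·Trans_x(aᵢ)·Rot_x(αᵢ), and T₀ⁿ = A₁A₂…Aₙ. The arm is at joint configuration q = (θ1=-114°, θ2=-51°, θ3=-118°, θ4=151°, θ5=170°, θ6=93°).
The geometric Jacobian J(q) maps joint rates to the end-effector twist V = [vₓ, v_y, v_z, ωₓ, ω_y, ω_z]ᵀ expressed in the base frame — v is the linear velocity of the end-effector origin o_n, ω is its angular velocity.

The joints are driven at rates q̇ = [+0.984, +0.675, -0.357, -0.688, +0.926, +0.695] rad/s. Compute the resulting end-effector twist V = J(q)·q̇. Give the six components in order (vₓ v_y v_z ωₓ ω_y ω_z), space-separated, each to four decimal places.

o_n = [0.0565, 0.2032, 0.1926]
J₁: ẑ×o_n = [-0.2032, 0.0565, 0.0000], ω = ẑ
J2: z=[-0.9135, 0.4067, 0.0000] o=[-0.1871, -0.4202, 0.4800] → [-0.1169, -0.2626, -0.6686, -0.9135, 0.4067, 0.0000]
J3: z=[0.3161, 0.7100, -0.6293] o=[-0.6754, -0.5335, 0.1070] → [0.5244, -0.4877, -0.2868, 0.3161, 0.7100, -0.6293]
J4: z=[0.2029, -0.6986, -0.6862] o=[-0.3354, -0.2257, -0.1059] → [0.0857, -0.3295, 0.3608, 0.2029, -0.6986, -0.6862]
J5: z=[0.1729, -0.6642, 0.7273] o=[-0.5631, -0.4093, -0.2195] → [-0.7191, 0.3795, 0.5175, 0.1729, -0.6642, 0.7273]
J6: z=[0.1729, -0.6642, 0.7273] o=[0.1161, -0.3121, -0.2922] → [-0.6968, -0.1271, 0.0495, 0.1729, -0.6642, 0.7273]
V = J·q̇ = [-1.6752, 0.5422, -0.0836, -0.5889, -0.5750, 2.8597]

-1.6752 0.5422 -0.0836 -0.5889 -0.5750 2.8597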